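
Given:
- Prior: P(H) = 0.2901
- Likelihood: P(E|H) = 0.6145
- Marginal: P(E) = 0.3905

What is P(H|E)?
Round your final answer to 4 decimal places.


Using Bayes' theorem:

P(H|E) = P(E|H) × P(H) / P(E)
       = 0.6145 × 0.2901 / 0.3905
       = 0.17826645 / 0.3905
       = 0.4565

The evidence strengthens our belief in H.
Prior: 0.2901 → Posterior: 0.4565


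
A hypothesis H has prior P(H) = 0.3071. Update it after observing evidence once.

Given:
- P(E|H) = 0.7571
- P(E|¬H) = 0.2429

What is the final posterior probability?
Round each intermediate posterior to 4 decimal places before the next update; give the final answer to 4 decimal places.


Sequential Bayesian updating:

Initial prior: P(H) = 0.3071

Update 1:
  P(E) = 0.7571 × 0.3071 + 0.2429 × 0.6929 = 0.23250541 + 0.16830541 = 0.40081082
  P(H|E) = 0.23250541 / 0.40081082 = 0.5801

Final posterior: 0.5801


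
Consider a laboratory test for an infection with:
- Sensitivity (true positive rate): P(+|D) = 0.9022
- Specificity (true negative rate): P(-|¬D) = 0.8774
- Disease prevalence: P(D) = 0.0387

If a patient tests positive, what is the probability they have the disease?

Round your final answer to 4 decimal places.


Let D = has disease, + = positive test

Given:
- P(D) = 0.0387 (prevalence)
- P(+|D) = 0.9022 (sensitivity)
- P(-|¬D) = 0.8774 (specificity)
- P(+|¬D) = 0.1226 (false positive rate = 1 - specificity)

Step 1: Find P(+)
P(+) = P(+|D)P(D) + P(+|¬D)P(¬D)
     = 0.9022 × 0.0387 + 0.1226 × 0.9613
     = 0.03491514 + 0.11785538
     = 0.15277052

Step 2: Apply Bayes' theorem for P(D|+)
P(D|+) = P(+|D)P(D) / P(+)
       = 0.03491514 / 0.15277052
       = 0.2285


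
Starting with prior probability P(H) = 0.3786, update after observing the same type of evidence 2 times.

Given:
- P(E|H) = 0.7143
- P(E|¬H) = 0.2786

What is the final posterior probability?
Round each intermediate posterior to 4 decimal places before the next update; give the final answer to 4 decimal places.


Sequential Bayesian updating:

Initial prior: P(H) = 0.3786

Update 1:
  P(E) = 0.7143 × 0.3786 + 0.2786 × 0.6214 = 0.27043398 + 0.17312204 = 0.44355602
  P(H|E) = 0.27043398 / 0.44355602 = 0.6097

Update 2:
  P(E) = 0.7143 × 0.6097 + 0.2786 × 0.3903 = 0.43550871 + 0.10873758 = 0.54424629
  P(H|E) = 0.43550871 / 0.54424629 = 0.8002

Final posterior: 0.8002


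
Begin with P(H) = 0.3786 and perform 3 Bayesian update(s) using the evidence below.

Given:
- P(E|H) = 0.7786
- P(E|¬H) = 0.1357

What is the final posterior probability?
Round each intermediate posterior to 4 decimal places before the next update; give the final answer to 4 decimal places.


Sequential Bayesian updating:

Initial prior: P(H) = 0.3786

Update 1:
  P(E) = 0.7786 × 0.3786 + 0.1357 × 0.6214 = 0.29477796 + 0.08432398 = 0.37910194
  P(H|E) = 0.29477796 / 0.37910194 = 0.7776

Update 2:
  P(E) = 0.7786 × 0.7776 + 0.1357 × 0.2224 = 0.60543936 + 0.03017968 = 0.63561904
  P(H|E) = 0.60543936 / 0.63561904 = 0.9525

Update 3:
  P(E) = 0.7786 × 0.9525 + 0.1357 × 0.0475 = 0.74161650 + 0.00644575 = 0.74806225
  P(H|E) = 0.74161650 / 0.74806225 = 0.9914

Final posterior: 0.9914


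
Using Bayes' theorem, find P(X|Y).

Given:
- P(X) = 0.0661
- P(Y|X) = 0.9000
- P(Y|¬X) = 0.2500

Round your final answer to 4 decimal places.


Bayes' theorem: P(X|Y) = P(Y|X) × P(X) / P(Y)

Step 1: Calculate P(Y) using law of total probability
P(Y) = P(Y|X)P(X) + P(Y|¬X)P(¬X)
     = 0.9000 × 0.0661 + 0.2500 × 0.9339
     = 0.05949000 + 0.23347500
     = 0.29296500

Step 2: Apply Bayes' theorem
P(X|Y) = P(Y|X) × P(X) / P(Y)
       = 0.05949000 / 0.29296500
       = 0.2031


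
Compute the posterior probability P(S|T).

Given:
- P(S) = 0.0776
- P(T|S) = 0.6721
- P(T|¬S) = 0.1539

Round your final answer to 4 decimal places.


Bayes' theorem: P(S|T) = P(T|S) × P(S) / P(T)

Step 1: Calculate P(T) using law of total probability
P(T) = P(T|S)P(S) + P(T|¬S)P(¬S)
     = 0.6721 × 0.0776 + 0.1539 × 0.9224
     = 0.05215496 + 0.14195736
     = 0.19411232

Step 2: Apply Bayes' theorem
P(S|T) = P(T|S) × P(S) / P(T)
       = 0.05215496 / 0.19411232
       = 0.2687


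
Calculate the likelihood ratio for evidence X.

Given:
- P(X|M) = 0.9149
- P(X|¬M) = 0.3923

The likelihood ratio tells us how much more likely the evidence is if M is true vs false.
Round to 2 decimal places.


Likelihood Ratio (LR) = P(X|M) / P(X|¬M)

LR = 0.9149 / 0.3923
   = 2.33

The evidence is 2.33 times more likely if M is true than if M is false.
LR > 1, so observing X raises the odds in favor of M.


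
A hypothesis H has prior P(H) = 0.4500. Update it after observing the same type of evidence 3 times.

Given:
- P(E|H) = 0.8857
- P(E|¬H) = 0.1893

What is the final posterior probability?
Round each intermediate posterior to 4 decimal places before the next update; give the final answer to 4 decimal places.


Sequential Bayesian updating:

Initial prior: P(H) = 0.4500

Update 1:
  P(E) = 0.8857 × 0.4500 + 0.1893 × 0.5500 = 0.39856500 + 0.10411500 = 0.50268000
  P(H|E) = 0.39856500 / 0.50268000 = 0.7929

Update 2:
  P(E) = 0.8857 × 0.7929 + 0.1893 × 0.2071 = 0.70227153 + 0.03920403 = 0.74147556
  P(H|E) = 0.70227153 / 0.74147556 = 0.9471

Update 3:
  P(E) = 0.8857 × 0.9471 + 0.1893 × 0.0529 = 0.83884647 + 0.01001397 = 0.84886044
  P(H|E) = 0.83884647 / 0.84886044 = 0.9882

Final posterior: 0.9882


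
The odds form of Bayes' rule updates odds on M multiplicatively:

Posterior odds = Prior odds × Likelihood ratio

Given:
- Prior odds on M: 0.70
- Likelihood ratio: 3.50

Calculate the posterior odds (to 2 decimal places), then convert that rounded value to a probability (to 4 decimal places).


Step 1: Calculate posterior odds
Posterior odds = Prior odds × LR
               = 0.70 × 3.50
               = 2.45

Step 2: Convert to probability
P(M|E) = Posterior odds / (1 + Posterior odds)
       = 2.45 / (1 + 2.45)
       = 2.45 / 3.45
       = 0.7101

The evidence increased P(M) from 0.4118 to 0.7101.


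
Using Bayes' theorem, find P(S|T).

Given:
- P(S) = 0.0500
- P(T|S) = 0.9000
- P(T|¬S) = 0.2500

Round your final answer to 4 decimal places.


Bayes' theorem: P(S|T) = P(T|S) × P(S) / P(T)

Step 1: Calculate P(T) using law of total probability
P(T) = P(T|S)P(S) + P(T|¬S)P(¬S)
     = 0.9000 × 0.0500 + 0.2500 × 0.9500
     = 0.04500000 + 0.23750000
     = 0.28250000

Step 2: Apply Bayes' theorem
P(S|T) = P(T|S) × P(S) / P(T)
       = 0.04500000 / 0.28250000
       = 0.1593


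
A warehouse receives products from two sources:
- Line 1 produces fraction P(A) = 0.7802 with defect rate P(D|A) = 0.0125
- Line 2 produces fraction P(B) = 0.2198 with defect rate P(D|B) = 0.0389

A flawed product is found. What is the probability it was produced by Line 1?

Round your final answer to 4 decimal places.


Let A = from Line 1, D = flawed

Given:
- P(A) = 0.7802, P(B) = 0.2198
- P(D|A) = 0.0125, P(D|B) = 0.0389

Step 1: Find P(D)
P(D) = P(D|A)P(A) + P(D|B)P(B)
     = 0.0125 × 0.7802 + 0.0389 × 0.2198
     = 0.00975250 + 0.00855022
     = 0.01830272

Step 2: Apply Bayes' theorem
P(A|D) = P(D|A)P(A) / P(D)
       = 0.00975250 / 0.01830272
       = 0.5328


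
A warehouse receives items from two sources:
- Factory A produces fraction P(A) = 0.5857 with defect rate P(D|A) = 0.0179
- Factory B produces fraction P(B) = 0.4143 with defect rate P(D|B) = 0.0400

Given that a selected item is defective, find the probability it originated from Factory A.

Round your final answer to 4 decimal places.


Let A = from Factory A, D = defective

Given:
- P(A) = 0.5857, P(B) = 0.4143
- P(D|A) = 0.0179, P(D|B) = 0.0400

Step 1: Find P(D)
P(D) = P(D|A)P(A) + P(D|B)P(B)
     = 0.0179 × 0.5857 + 0.0400 × 0.4143
     = 0.01048403 + 0.01657200
     = 0.02705603

Step 2: Apply Bayes' theorem
P(A|D) = P(D|A)P(A) / P(D)
       = 0.01048403 / 0.02705603
       = 0.3875


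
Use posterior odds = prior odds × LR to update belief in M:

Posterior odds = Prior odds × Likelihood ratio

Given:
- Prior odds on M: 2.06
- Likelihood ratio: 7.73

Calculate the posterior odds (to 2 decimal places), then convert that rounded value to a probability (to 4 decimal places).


Step 1: Calculate posterior odds
Posterior odds = Prior odds × LR
               = 2.06 × 7.73
               = 15.92

Step 2: Convert to probability
P(M|E) = Posterior odds / (1 + Posterior odds)
       = 15.92 / (1 + 15.92)
       = 15.92 / 16.92
       = 0.9409

The evidence increased P(M) from 0.6732 to 0.9409.


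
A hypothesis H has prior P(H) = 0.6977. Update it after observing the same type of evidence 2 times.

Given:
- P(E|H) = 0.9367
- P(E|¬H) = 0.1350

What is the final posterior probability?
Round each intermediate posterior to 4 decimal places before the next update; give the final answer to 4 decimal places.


Sequential Bayesian updating:

Initial prior: P(H) = 0.6977

Update 1:
  P(E) = 0.9367 × 0.6977 + 0.1350 × 0.3023 = 0.65353559 + 0.04081050 = 0.69434609
  P(H|E) = 0.65353559 / 0.69434609 = 0.9412

Update 2:
  P(E) = 0.9367 × 0.9412 + 0.1350 × 0.0588 = 0.88162204 + 0.00793800 = 0.88956004
  P(H|E) = 0.88162204 / 0.88956004 = 0.9911

Final posterior: 0.9911


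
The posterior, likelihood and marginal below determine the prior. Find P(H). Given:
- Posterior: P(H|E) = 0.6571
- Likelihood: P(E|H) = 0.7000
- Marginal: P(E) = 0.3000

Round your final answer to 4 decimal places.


From Bayes' theorem: P(H|E) = P(E|H) × P(H) / P(E)

Rearranging for P(H):
P(H) = P(H|E) × P(E) / P(E|H)
     = 0.6571 × 0.3000 / 0.7000
     = 0.19713000 / 0.7000
     = 0.2816


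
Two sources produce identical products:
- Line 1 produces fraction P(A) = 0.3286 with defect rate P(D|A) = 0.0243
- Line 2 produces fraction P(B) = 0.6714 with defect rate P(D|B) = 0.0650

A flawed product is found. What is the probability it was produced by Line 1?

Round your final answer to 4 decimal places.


Let A = from Line 1, D = flawed

Given:
- P(A) = 0.3286, P(B) = 0.6714
- P(D|A) = 0.0243, P(D|B) = 0.0650

Step 1: Find P(D)
P(D) = P(D|A)P(A) + P(D|B)P(B)
     = 0.0243 × 0.3286 + 0.0650 × 0.6714
     = 0.00798498 + 0.04364100
     = 0.05162598

Step 2: Apply Bayes' theorem
P(A|D) = P(D|A)P(A) / P(D)
       = 0.00798498 / 0.05162598
       = 0.1547


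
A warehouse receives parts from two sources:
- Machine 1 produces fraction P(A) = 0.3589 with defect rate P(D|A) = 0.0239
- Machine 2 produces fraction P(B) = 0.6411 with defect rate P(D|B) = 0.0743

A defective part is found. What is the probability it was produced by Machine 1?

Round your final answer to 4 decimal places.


Let A = from Machine 1, D = defective

Given:
- P(A) = 0.3589, P(B) = 0.6411
- P(D|A) = 0.0239, P(D|B) = 0.0743

Step 1: Find P(D)
P(D) = P(D|A)P(A) + P(D|B)P(B)
     = 0.0239 × 0.3589 + 0.0743 × 0.6411
     = 0.00857771 + 0.04763373
     = 0.05621144

Step 2: Apply Bayes' theorem
P(A|D) = P(D|A)P(A) / P(D)
       = 0.00857771 / 0.05621144
       = 0.1526


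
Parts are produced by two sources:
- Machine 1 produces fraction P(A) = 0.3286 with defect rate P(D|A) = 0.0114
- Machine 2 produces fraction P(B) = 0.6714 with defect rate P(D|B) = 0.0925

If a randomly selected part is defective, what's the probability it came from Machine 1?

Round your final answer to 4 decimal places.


Let A = from Machine 1, D = defective

Given:
- P(A) = 0.3286, P(B) = 0.6714
- P(D|A) = 0.0114, P(D|B) = 0.0925

Step 1: Find P(D)
P(D) = P(D|A)P(A) + P(D|B)P(B)
     = 0.0114 × 0.3286 + 0.0925 × 0.6714
     = 0.00374604 + 0.06210450
     = 0.06585054

Step 2: Apply Bayes' theorem
P(A|D) = P(D|A)P(A) / P(D)
       = 0.00374604 / 0.06585054
       = 0.0569


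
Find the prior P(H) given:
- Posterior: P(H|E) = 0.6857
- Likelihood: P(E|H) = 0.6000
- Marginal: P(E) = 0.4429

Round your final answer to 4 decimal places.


From Bayes' theorem: P(H|E) = P(E|H) × P(H) / P(E)

Rearranging for P(H):
P(H) = P(H|E) × P(E) / P(E|H)
     = 0.6857 × 0.4429 / 0.6000
     = 0.30369653 / 0.6000
     = 0.5062


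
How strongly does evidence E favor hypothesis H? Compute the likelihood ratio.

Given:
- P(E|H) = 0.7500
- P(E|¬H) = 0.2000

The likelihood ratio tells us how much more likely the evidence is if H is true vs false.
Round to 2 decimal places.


Likelihood Ratio (LR) = P(E|H) / P(E|¬H)

LR = 0.7500 / 0.2000
   = 3.75

The evidence is 3.75 times more likely if H is true than if H is false.
Since LR > 1, the evidence supports H over ¬H.


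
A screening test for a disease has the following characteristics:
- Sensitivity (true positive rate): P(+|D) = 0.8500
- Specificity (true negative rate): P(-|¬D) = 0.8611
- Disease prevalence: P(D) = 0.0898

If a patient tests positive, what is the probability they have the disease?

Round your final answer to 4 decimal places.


Let D = has disease, + = positive test

Given:
- P(D) = 0.0898 (prevalence)
- P(+|D) = 0.8500 (sensitivity)
- P(-|¬D) = 0.8611 (specificity)
- P(+|¬D) = 0.1389 (false positive rate = 1 - specificity)

Step 1: Find P(+)
P(+) = P(+|D)P(D) + P(+|¬D)P(¬D)
     = 0.8500 × 0.0898 + 0.1389 × 0.9102
     = 0.07633000 + 0.12642678
     = 0.20275678

Step 2: Apply Bayes' theorem for P(D|+)
P(D|+) = P(+|D)P(D) / P(+)
       = 0.07633000 / 0.20275678
       = 0.3765


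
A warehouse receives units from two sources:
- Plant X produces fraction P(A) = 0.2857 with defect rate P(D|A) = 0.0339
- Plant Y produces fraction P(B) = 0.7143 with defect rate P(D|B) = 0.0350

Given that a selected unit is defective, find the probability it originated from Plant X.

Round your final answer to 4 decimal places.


Let A = from Plant X, D = defective

Given:
- P(A) = 0.2857, P(B) = 0.7143
- P(D|A) = 0.0339, P(D|B) = 0.0350

Step 1: Find P(D)
P(D) = P(D|A)P(A) + P(D|B)P(B)
     = 0.0339 × 0.2857 + 0.0350 × 0.7143
     = 0.00968523 + 0.02500050
     = 0.03468573

Step 2: Apply Bayes' theorem
P(A|D) = P(D|A)P(A) / P(D)
       = 0.00968523 / 0.03468573
       = 0.2792


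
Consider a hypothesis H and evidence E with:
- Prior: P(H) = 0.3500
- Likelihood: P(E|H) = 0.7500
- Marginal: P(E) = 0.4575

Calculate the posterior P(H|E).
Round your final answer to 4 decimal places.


Using Bayes' theorem:

P(H|E) = P(E|H) × P(H) / P(E)
       = 0.7500 × 0.3500 / 0.4575
       = 0.26250000 / 0.4575
       = 0.5738

The evidence strengthens our belief in H.
Prior: 0.3500 → Posterior: 0.5738


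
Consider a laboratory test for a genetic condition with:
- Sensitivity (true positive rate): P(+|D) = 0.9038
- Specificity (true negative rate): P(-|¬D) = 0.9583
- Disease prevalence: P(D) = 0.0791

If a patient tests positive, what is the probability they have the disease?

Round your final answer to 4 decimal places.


Let D = has disease, + = positive test

Given:
- P(D) = 0.0791 (prevalence)
- P(+|D) = 0.9038 (sensitivity)
- P(-|¬D) = 0.9583 (specificity)
- P(+|¬D) = 0.0417 (false positive rate = 1 - specificity)

Step 1: Find P(+)
P(+) = P(+|D)P(D) + P(+|¬D)P(¬D)
     = 0.9038 × 0.0791 + 0.0417 × 0.9209
     = 0.07149058 + 0.03840153
     = 0.10989211

Step 2: Apply Bayes' theorem for P(D|+)
P(D|+) = P(+|D)P(D) / P(+)
       = 0.07149058 / 0.10989211
       = 0.6506


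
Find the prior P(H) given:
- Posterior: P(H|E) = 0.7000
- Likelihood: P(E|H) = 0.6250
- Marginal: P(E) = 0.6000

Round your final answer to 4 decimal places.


From Bayes' theorem: P(H|E) = P(E|H) × P(H) / P(E)

Rearranging for P(H):
P(H) = P(H|E) × P(E) / P(E|H)
     = 0.7000 × 0.6000 / 0.6250
     = 0.42000000 / 0.6250
     = 0.6720


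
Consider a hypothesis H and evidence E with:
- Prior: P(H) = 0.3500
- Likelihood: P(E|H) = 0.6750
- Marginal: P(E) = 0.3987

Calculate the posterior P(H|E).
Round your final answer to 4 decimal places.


Using Bayes' theorem:

P(H|E) = P(E|H) × P(H) / P(E)
       = 0.6750 × 0.3500 / 0.3987
       = 0.23625000 / 0.3987
       = 0.5926

The evidence strengthens our belief in H.
Prior: 0.3500 → Posterior: 0.5926


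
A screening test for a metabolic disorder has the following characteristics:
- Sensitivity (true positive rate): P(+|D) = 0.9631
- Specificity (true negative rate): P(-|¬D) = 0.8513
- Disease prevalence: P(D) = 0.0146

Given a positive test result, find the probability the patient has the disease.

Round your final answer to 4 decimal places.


Let D = has disease, + = positive test

Given:
- P(D) = 0.0146 (prevalence)
- P(+|D) = 0.9631 (sensitivity)
- P(-|¬D) = 0.8513 (specificity)
- P(+|¬D) = 0.1487 (false positive rate = 1 - specificity)

Step 1: Find P(+)
P(+) = P(+|D)P(D) + P(+|¬D)P(¬D)
     = 0.9631 × 0.0146 + 0.1487 × 0.9854
     = 0.01406126 + 0.14652898
     = 0.16059024

Step 2: Apply Bayes' theorem for P(D|+)
P(D|+) = P(+|D)P(D) / P(+)
       = 0.01406126 / 0.16059024
       = 0.0876


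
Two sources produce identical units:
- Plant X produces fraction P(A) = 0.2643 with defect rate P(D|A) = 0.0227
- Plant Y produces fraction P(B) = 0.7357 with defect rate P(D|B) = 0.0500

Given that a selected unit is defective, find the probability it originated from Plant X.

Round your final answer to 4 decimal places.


Let A = from Plant X, D = defective

Given:
- P(A) = 0.2643, P(B) = 0.7357
- P(D|A) = 0.0227, P(D|B) = 0.0500

Step 1: Find P(D)
P(D) = P(D|A)P(A) + P(D|B)P(B)
     = 0.0227 × 0.2643 + 0.0500 × 0.7357
     = 0.00599961 + 0.03678500
     = 0.04278461

Step 2: Apply Bayes' theorem
P(A|D) = P(D|A)P(A) / P(D)
       = 0.00599961 / 0.04278461
       = 0.1402


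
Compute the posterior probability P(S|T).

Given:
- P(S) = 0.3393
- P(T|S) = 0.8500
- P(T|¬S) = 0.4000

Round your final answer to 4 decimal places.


Bayes' theorem: P(S|T) = P(T|S) × P(S) / P(T)

Step 1: Calculate P(T) using law of total probability
P(T) = P(T|S)P(S) + P(T|¬S)P(¬S)
     = 0.8500 × 0.3393 + 0.4000 × 0.6607
     = 0.28840500 + 0.26428000
     = 0.55268500

Step 2: Apply Bayes' theorem
P(S|T) = P(T|S) × P(S) / P(T)
       = 0.28840500 / 0.55268500
       = 0.5218


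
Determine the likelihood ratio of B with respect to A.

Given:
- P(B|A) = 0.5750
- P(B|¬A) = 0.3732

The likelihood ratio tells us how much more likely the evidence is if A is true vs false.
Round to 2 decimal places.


Likelihood Ratio (LR) = P(B|A) / P(B|¬A)

LR = 0.5750 / 0.3732
   = 1.54

The evidence is 1.54 times more likely if A is true than if A is false.
LR > 1, so observing B raises the odds in favor of A.


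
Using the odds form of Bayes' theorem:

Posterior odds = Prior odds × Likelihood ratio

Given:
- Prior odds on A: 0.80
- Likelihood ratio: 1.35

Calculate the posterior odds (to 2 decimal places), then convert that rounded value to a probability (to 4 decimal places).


Step 1: Calculate posterior odds
Posterior odds = Prior odds × LR
               = 0.80 × 1.35
               = 1.08

Step 2: Convert to probability
P(A|E) = Posterior odds / (1 + Posterior odds)
       = 1.08 / (1 + 1.08)
       = 1.08 / 2.08
       = 0.5192

The evidence increased P(A) from 0.4444 to 0.5192.


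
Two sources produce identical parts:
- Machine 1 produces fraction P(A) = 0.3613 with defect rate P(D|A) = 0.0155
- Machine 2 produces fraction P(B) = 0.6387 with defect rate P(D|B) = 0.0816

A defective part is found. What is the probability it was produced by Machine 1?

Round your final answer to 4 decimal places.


Let A = from Machine 1, D = defective

Given:
- P(A) = 0.3613, P(B) = 0.6387
- P(D|A) = 0.0155, P(D|B) = 0.0816

Step 1: Find P(D)
P(D) = P(D|A)P(A) + P(D|B)P(B)
     = 0.0155 × 0.3613 + 0.0816 × 0.6387
     = 0.00560015 + 0.05211792
     = 0.05771807

Step 2: Apply Bayes' theorem
P(A|D) = P(D|A)P(A) / P(D)
       = 0.00560015 / 0.05771807
       = 0.0970


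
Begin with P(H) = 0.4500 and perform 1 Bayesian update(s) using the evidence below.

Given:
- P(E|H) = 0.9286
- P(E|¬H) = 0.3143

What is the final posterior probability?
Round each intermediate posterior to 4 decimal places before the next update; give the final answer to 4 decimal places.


Sequential Bayesian updating:

Initial prior: P(H) = 0.4500

Update 1:
  P(E) = 0.9286 × 0.4500 + 0.3143 × 0.5500 = 0.41787000 + 0.17286500 = 0.59073500
  P(H|E) = 0.41787000 / 0.59073500 = 0.7074

Final posterior: 0.7074


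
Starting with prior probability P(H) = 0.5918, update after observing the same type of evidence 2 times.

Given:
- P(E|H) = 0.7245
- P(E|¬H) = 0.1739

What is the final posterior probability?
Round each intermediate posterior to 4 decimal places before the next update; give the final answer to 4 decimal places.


Sequential Bayesian updating:

Initial prior: P(H) = 0.5918

Update 1:
  P(E) = 0.7245 × 0.5918 + 0.1739 × 0.4082 = 0.42875910 + 0.07098598 = 0.49974508
  P(H|E) = 0.42875910 / 0.49974508 = 0.8580

Update 2:
  P(E) = 0.7245 × 0.8580 + 0.1739 × 0.1420 = 0.62162100 + 0.02469380 = 0.64631480
  P(H|E) = 0.62162100 / 0.64631480 = 0.9618

Final posterior: 0.9618


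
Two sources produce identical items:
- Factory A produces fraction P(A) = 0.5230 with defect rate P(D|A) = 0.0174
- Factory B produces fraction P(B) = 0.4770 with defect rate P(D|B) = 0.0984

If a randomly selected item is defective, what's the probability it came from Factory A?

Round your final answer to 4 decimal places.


Let A = from Factory A, D = defective

Given:
- P(A) = 0.5230, P(B) = 0.4770
- P(D|A) = 0.0174, P(D|B) = 0.0984

Step 1: Find P(D)
P(D) = P(D|A)P(A) + P(D|B)P(B)
     = 0.0174 × 0.5230 + 0.0984 × 0.4770
     = 0.00910020 + 0.04693680
     = 0.05603700

Step 2: Apply Bayes' theorem
P(A|D) = P(D|A)P(A) / P(D)
       = 0.00910020 / 0.05603700
       = 0.1624


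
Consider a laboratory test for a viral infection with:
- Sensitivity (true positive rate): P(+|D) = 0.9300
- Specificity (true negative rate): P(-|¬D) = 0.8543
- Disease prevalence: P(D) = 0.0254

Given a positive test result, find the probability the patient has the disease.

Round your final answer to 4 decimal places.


Let D = has disease, + = positive test

Given:
- P(D) = 0.0254 (prevalence)
- P(+|D) = 0.9300 (sensitivity)
- P(-|¬D) = 0.8543 (specificity)
- P(+|¬D) = 0.1457 (false positive rate = 1 - specificity)

Step 1: Find P(+)
P(+) = P(+|D)P(D) + P(+|¬D)P(¬D)
     = 0.9300 × 0.0254 + 0.1457 × 0.9746
     = 0.02362200 + 0.14199922
     = 0.16562122

Step 2: Apply Bayes' theorem for P(D|+)
P(D|+) = P(+|D)P(D) / P(+)
       = 0.02362200 / 0.16562122
       = 0.1426


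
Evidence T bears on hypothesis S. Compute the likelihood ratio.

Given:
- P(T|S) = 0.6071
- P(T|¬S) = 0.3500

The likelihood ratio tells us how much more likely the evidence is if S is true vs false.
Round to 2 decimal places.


Likelihood Ratio (LR) = P(T|S) / P(T|¬S)

LR = 0.6071 / 0.3500
   = 1.73

The evidence is 1.73 times more likely if S is true than if S is false.
Since LR > 1, the evidence supports S over ¬S.


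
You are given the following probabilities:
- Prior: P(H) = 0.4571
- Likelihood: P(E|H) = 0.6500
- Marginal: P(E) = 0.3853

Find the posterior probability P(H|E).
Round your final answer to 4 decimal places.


Using Bayes' theorem:

P(H|E) = P(E|H) × P(H) / P(E)
       = 0.6500 × 0.4571 / 0.3853
       = 0.29711500 / 0.3853
       = 0.7711

The evidence strengthens our belief in H.
Prior: 0.4571 → Posterior: 0.7711


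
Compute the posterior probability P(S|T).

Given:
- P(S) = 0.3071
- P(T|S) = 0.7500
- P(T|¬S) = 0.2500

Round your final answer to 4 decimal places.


Bayes' theorem: P(S|T) = P(T|S) × P(S) / P(T)

Step 1: Calculate P(T) using law of total probability
P(T) = P(T|S)P(S) + P(T|¬S)P(¬S)
     = 0.7500 × 0.3071 + 0.2500 × 0.6929
     = 0.23032500 + 0.17322500
     = 0.40355000

Step 2: Apply Bayes' theorem
P(S|T) = P(T|S) × P(S) / P(T)
       = 0.23032500 / 0.40355000
       = 0.5707


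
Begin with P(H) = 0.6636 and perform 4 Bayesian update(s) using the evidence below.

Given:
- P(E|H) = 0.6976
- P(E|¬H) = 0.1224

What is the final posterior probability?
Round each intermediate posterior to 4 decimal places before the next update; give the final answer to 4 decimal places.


Sequential Bayesian updating:

Initial prior: P(H) = 0.6636

Update 1:
  P(E) = 0.6976 × 0.6636 + 0.1224 × 0.3364 = 0.46292736 + 0.04117536 = 0.50410272
  P(H|E) = 0.46292736 / 0.50410272 = 0.9183

Update 2:
  P(E) = 0.6976 × 0.9183 + 0.1224 × 0.0817 = 0.64060608 + 0.01000008 = 0.65060616
  P(H|E) = 0.64060608 / 0.65060616 = 0.9846

Update 3:
  P(E) = 0.6976 × 0.9846 + 0.1224 × 0.0154 = 0.68685696 + 0.00188496 = 0.68874192
  P(H|E) = 0.68685696 / 0.68874192 = 0.9973

Update 4:
  P(E) = 0.6976 × 0.9973 + 0.1224 × 0.0027 = 0.69571648 + 0.00033048 = 0.69604696
  P(H|E) = 0.69571648 / 0.69604696 = 0.9995

Final posterior: 0.9995


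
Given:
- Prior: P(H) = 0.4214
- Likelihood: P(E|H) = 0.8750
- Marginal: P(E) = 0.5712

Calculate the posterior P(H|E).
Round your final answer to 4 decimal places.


Using Bayes' theorem:

P(H|E) = P(E|H) × P(H) / P(E)
       = 0.8750 × 0.4214 / 0.5712
       = 0.36872500 / 0.5712
       = 0.6455

The evidence strengthens our belief in H.
Prior: 0.4214 → Posterior: 0.6455


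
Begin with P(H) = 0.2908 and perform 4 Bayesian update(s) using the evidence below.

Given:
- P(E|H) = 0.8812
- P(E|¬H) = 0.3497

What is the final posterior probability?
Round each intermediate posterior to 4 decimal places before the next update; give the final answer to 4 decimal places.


Sequential Bayesian updating:

Initial prior: P(H) = 0.2908

Update 1:
  P(E) = 0.8812 × 0.2908 + 0.3497 × 0.7092 = 0.25625296 + 0.24800724 = 0.50426020
  P(H|E) = 0.25625296 / 0.50426020 = 0.5082

Update 2:
  P(E) = 0.8812 × 0.5082 + 0.3497 × 0.4918 = 0.44782584 + 0.17198246 = 0.61980830
  P(H|E) = 0.44782584 / 0.61980830 = 0.7225

Update 3:
  P(E) = 0.8812 × 0.7225 + 0.3497 × 0.2775 = 0.63666700 + 0.09704175 = 0.73370875
  P(H|E) = 0.63666700 / 0.73370875 = 0.8677

Update 4:
  P(E) = 0.8812 × 0.8677 + 0.3497 × 0.1323 = 0.76461724 + 0.04626531 = 0.81088255
  P(H|E) = 0.76461724 / 0.81088255 = 0.9429

Final posterior: 0.9429


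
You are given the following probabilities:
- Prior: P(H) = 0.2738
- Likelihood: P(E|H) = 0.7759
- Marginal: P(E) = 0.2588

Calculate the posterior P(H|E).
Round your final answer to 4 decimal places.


Using Bayes' theorem:

P(H|E) = P(E|H) × P(H) / P(E)
       = 0.7759 × 0.2738 / 0.2588
       = 0.21244142 / 0.2588
       = 0.8209

The evidence strengthens our belief in H.
Prior: 0.2738 → Posterior: 0.8209


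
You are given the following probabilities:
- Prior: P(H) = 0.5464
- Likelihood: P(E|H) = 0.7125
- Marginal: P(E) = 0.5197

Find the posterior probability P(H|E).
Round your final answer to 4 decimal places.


Using Bayes' theorem:

P(H|E) = P(E|H) × P(H) / P(E)
       = 0.7125 × 0.5464 / 0.5197
       = 0.38931000 / 0.5197
       = 0.7491

The evidence strengthens our belief in H.
Prior: 0.5464 → Posterior: 0.7491


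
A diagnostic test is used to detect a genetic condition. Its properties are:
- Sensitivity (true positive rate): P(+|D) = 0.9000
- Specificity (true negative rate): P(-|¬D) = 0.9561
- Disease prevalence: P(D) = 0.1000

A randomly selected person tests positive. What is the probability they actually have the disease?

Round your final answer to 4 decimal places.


Let D = has disease, + = positive test

Given:
- P(D) = 0.1000 (prevalence)
- P(+|D) = 0.9000 (sensitivity)
- P(-|¬D) = 0.9561 (specificity)
- P(+|¬D) = 0.0439 (false positive rate = 1 - specificity)

Step 1: Find P(+)
P(+) = P(+|D)P(D) + P(+|¬D)P(¬D)
     = 0.9000 × 0.1000 + 0.0439 × 0.9000
     = 0.09000000 + 0.03951000
     = 0.12951000

Step 2: Apply Bayes' theorem for P(D|+)
P(D|+) = P(+|D)P(D) / P(+)
       = 0.09000000 / 0.12951000
       = 0.6949


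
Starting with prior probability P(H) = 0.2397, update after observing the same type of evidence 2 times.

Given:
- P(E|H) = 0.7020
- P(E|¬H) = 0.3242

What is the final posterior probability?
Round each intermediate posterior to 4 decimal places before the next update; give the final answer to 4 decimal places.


Sequential Bayesian updating:

Initial prior: P(H) = 0.2397

Update 1:
  P(E) = 0.7020 × 0.2397 + 0.3242 × 0.7603 = 0.16826940 + 0.24648926 = 0.41475866
  P(H|E) = 0.16826940 / 0.41475866 = 0.4057

Update 2:
  P(E) = 0.7020 × 0.4057 + 0.3242 × 0.5943 = 0.28480140 + 0.19267206 = 0.47747346
  P(H|E) = 0.28480140 / 0.47747346 = 0.5965

Final posterior: 0.5965


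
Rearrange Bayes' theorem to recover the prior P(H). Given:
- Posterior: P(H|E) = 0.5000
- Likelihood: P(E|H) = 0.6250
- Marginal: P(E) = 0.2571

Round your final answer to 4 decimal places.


From Bayes' theorem: P(H|E) = P(E|H) × P(H) / P(E)

Rearranging for P(H):
P(H) = P(H|E) × P(E) / P(E|H)
     = 0.5000 × 0.2571 / 0.6250
     = 0.12855000 / 0.6250
     = 0.2057


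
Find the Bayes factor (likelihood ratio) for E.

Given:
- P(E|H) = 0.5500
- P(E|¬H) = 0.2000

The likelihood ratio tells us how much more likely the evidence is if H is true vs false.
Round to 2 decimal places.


Likelihood Ratio (LR) = P(E|H) / P(E|¬H)

LR = 0.5500 / 0.2000
   = 2.75

The evidence is 2.75 times more likely if H is true than if H is false.
LR > 1, so observing E raises the odds in favor of H.


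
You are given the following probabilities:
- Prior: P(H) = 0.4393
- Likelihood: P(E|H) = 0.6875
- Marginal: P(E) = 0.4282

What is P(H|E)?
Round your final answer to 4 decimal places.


Using Bayes' theorem:

P(H|E) = P(E|H) × P(H) / P(E)
       = 0.6875 × 0.4393 / 0.4282
       = 0.30201875 / 0.4282
       = 0.7053

The evidence strengthens our belief in H.
Prior: 0.4393 → Posterior: 0.7053


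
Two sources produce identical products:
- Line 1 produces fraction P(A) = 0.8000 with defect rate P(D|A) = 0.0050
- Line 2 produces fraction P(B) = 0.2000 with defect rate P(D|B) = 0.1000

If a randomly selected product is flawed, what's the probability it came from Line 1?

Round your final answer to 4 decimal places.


Let A = from Line 1, D = flawed

Given:
- P(A) = 0.8000, P(B) = 0.2000
- P(D|A) = 0.0050, P(D|B) = 0.1000

Step 1: Find P(D)
P(D) = P(D|A)P(A) + P(D|B)P(B)
     = 0.0050 × 0.8000 + 0.1000 × 0.2000
     = 0.00400000 + 0.02000000
     = 0.02400000

Step 2: Apply Bayes' theorem
P(A|D) = P(D|A)P(A) / P(D)
       = 0.00400000 / 0.02400000
       = 0.1667


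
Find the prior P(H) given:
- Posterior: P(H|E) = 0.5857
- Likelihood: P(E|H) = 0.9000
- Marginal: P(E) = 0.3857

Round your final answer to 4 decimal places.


From Bayes' theorem: P(H|E) = P(E|H) × P(H) / P(E)

Rearranging for P(H):
P(H) = P(H|E) × P(E) / P(E|H)
     = 0.5857 × 0.3857 / 0.9000
     = 0.22590449 / 0.9000
     = 0.2510


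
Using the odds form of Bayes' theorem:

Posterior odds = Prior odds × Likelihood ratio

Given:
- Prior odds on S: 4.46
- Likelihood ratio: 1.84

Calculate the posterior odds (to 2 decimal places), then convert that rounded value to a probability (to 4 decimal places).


Step 1: Calculate posterior odds
Posterior odds = Prior odds × LR
               = 4.46 × 1.84
               = 8.21

Step 2: Convert to probability
P(S|E) = Posterior odds / (1 + Posterior odds)
       = 8.21 / (1 + 8.21)
       = 8.21 / 9.21
       = 0.8914

The evidence increased P(S) from 0.8168 to 0.8914.


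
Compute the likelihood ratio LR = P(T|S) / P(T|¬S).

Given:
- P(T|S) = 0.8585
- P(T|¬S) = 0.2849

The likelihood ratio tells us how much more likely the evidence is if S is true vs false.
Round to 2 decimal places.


Likelihood Ratio (LR) = P(T|S) / P(T|¬S)

LR = 0.8585 / 0.2849
   = 3.01

The evidence is 3.01 times more likely if S is true than if S is false.
LR > 1, so observing T raises the odds in favor of S.


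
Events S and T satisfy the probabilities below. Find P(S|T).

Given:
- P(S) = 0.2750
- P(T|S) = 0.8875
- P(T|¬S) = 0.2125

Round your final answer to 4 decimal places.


Bayes' theorem: P(S|T) = P(T|S) × P(S) / P(T)

Step 1: Calculate P(T) using law of total probability
P(T) = P(T|S)P(S) + P(T|¬S)P(¬S)
     = 0.8875 × 0.2750 + 0.2125 × 0.7250
     = 0.24406250 + 0.15406250
     = 0.39812500

Step 2: Apply Bayes' theorem
P(S|T) = P(T|S) × P(S) / P(T)
       = 0.24406250 / 0.39812500
       = 0.6130


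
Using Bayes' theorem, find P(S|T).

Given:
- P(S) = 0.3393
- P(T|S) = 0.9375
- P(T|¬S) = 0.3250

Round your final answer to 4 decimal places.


Bayes' theorem: P(S|T) = P(T|S) × P(S) / P(T)

Step 1: Calculate P(T) using law of total probability
P(T) = P(T|S)P(S) + P(T|¬S)P(¬S)
     = 0.9375 × 0.3393 + 0.3250 × 0.6607
     = 0.31809375 + 0.21472750
     = 0.53282125

Step 2: Apply Bayes' theorem
P(S|T) = P(T|S) × P(S) / P(T)
       = 0.31809375 / 0.53282125
       = 0.5970


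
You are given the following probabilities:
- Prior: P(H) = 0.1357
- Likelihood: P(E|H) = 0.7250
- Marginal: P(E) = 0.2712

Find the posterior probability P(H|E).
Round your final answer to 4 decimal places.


Using Bayes' theorem:

P(H|E) = P(E|H) × P(H) / P(E)
       = 0.7250 × 0.1357 / 0.2712
       = 0.09838250 / 0.2712
       = 0.3628

The evidence strengthens our belief in H.
Prior: 0.1357 → Posterior: 0.3628


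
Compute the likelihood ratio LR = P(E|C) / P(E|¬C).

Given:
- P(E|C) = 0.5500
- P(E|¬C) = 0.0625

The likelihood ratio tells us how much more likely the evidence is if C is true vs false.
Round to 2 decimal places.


Likelihood Ratio (LR) = P(E|C) / P(E|¬C)

LR = 0.5500 / 0.0625
   = 8.80

The evidence is 8.80 times more likely if C is true than if C is false.
Since LR > 1, the evidence supports C over ¬C.


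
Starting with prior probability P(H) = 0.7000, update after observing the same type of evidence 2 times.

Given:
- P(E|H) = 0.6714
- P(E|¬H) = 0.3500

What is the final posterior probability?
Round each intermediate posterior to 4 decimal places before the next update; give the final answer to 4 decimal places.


Sequential Bayesian updating:

Initial prior: P(H) = 0.7000

Update 1:
  P(E) = 0.6714 × 0.7000 + 0.3500 × 0.3000 = 0.46998000 + 0.10500000 = 0.57498000
  P(H|E) = 0.46998000 / 0.57498000 = 0.8174

Update 2:
  P(E) = 0.6714 × 0.8174 + 0.3500 × 0.1826 = 0.54880236 + 0.06391000 = 0.61271236
  P(H|E) = 0.54880236 / 0.61271236 = 0.8957

Final posterior: 0.8957


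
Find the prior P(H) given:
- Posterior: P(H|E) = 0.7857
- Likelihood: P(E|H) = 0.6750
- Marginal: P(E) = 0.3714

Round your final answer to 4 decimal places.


From Bayes' theorem: P(H|E) = P(E|H) × P(H) / P(E)

Rearranging for P(H):
P(H) = P(H|E) × P(E) / P(E|H)
     = 0.7857 × 0.3714 / 0.6750
     = 0.29180898 / 0.6750
     = 0.4323


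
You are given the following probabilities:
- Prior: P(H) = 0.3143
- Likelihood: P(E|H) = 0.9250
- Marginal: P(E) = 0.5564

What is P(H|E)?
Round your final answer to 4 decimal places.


Using Bayes' theorem:

P(H|E) = P(E|H) × P(H) / P(E)
       = 0.9250 × 0.3143 / 0.5564
       = 0.29072750 / 0.5564
       = 0.5225

The evidence strengthens our belief in H.
Prior: 0.3143 → Posterior: 0.5225


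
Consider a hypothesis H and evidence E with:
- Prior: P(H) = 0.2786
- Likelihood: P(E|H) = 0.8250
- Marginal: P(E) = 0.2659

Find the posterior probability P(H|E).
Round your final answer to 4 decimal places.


Using Bayes' theorem:

P(H|E) = P(E|H) × P(H) / P(E)
       = 0.8250 × 0.2786 / 0.2659
       = 0.22984500 / 0.2659
       = 0.8644

The evidence strengthens our belief in H.
Prior: 0.2786 → Posterior: 0.8644


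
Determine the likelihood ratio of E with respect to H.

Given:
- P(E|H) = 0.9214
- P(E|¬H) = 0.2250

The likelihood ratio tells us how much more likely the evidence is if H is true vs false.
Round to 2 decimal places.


Likelihood Ratio (LR) = P(E|H) / P(E|¬H)

LR = 0.9214 / 0.2250
   = 4.10

The evidence is 4.10 times more likely if H is true than if H is false.
LR > 1, so observing E raises the odds in favor of H.


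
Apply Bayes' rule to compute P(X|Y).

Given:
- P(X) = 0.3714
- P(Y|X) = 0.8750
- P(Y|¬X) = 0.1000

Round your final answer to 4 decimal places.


Bayes' theorem: P(X|Y) = P(Y|X) × P(X) / P(Y)

Step 1: Calculate P(Y) using law of total probability
P(Y) = P(Y|X)P(X) + P(Y|¬X)P(¬X)
     = 0.8750 × 0.3714 + 0.1000 × 0.6286
     = 0.32497500 + 0.06286000
     = 0.38783500

Step 2: Apply Bayes' theorem
P(X|Y) = P(Y|X) × P(X) / P(Y)
       = 0.32497500 / 0.38783500
       = 0.8379


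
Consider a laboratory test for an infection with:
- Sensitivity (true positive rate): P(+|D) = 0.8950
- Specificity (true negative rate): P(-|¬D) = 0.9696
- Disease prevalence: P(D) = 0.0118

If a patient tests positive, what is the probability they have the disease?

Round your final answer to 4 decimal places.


Let D = has disease, + = positive test

Given:
- P(D) = 0.0118 (prevalence)
- P(+|D) = 0.8950 (sensitivity)
- P(-|¬D) = 0.9696 (specificity)
- P(+|¬D) = 0.0304 (false positive rate = 1 - specificity)

Step 1: Find P(+)
P(+) = P(+|D)P(D) + P(+|¬D)P(¬D)
     = 0.8950 × 0.0118 + 0.0304 × 0.9882
     = 0.01056100 + 0.03004128
     = 0.04060228

Step 2: Apply Bayes' theorem for P(D|+)
P(D|+) = P(+|D)P(D) / P(+)
       = 0.01056100 / 0.04060228
       = 0.2601


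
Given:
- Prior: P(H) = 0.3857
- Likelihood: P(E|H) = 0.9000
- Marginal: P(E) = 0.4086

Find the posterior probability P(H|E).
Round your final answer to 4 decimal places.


Using Bayes' theorem:

P(H|E) = P(E|H) × P(H) / P(E)
       = 0.9000 × 0.3857 / 0.4086
       = 0.34713000 / 0.4086
       = 0.8496

The evidence strengthens our belief in H.
Prior: 0.3857 → Posterior: 0.8496


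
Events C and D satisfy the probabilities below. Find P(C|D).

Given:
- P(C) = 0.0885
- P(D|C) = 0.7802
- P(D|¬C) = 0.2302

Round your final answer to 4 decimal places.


Bayes' theorem: P(C|D) = P(D|C) × P(C) / P(D)

Step 1: Calculate P(D) using law of total probability
P(D) = P(D|C)P(C) + P(D|¬C)P(¬C)
     = 0.7802 × 0.0885 + 0.2302 × 0.9115
     = 0.06904770 + 0.20982730
     = 0.27887500

Step 2: Apply Bayes' theorem
P(C|D) = P(D|C) × P(C) / P(D)
       = 0.06904770 / 0.27887500
       = 0.2476


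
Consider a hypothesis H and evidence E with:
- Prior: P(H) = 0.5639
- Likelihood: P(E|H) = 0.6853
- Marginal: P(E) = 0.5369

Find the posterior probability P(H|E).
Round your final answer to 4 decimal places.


Using Bayes' theorem:

P(H|E) = P(E|H) × P(H) / P(E)
       = 0.6853 × 0.5639 / 0.5369
       = 0.38644067 / 0.5369
       = 0.7198

The evidence strengthens our belief in H.
Prior: 0.5639 → Posterior: 0.7198


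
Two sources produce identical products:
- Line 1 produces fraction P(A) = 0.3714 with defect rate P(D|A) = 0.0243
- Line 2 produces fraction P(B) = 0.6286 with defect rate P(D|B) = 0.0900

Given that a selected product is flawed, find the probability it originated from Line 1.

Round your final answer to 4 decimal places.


Let A = from Line 1, D = flawed

Given:
- P(A) = 0.3714, P(B) = 0.6286
- P(D|A) = 0.0243, P(D|B) = 0.0900

Step 1: Find P(D)
P(D) = P(D|A)P(A) + P(D|B)P(B)
     = 0.0243 × 0.3714 + 0.0900 × 0.6286
     = 0.00902502 + 0.05657400
     = 0.06559902

Step 2: Apply Bayes' theorem
P(A|D) = P(D|A)P(A) / P(D)
       = 0.00902502 / 0.06559902
       = 0.1376


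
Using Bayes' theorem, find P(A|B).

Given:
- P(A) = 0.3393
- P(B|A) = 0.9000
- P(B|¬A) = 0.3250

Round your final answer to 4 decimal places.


Bayes' theorem: P(A|B) = P(B|A) × P(A) / P(B)

Step 1: Calculate P(B) using law of total probability
P(B) = P(B|A)P(A) + P(B|¬A)P(¬A)
     = 0.9000 × 0.3393 + 0.3250 × 0.6607
     = 0.30537000 + 0.21472750
     = 0.52009750

Step 2: Apply Bayes' theorem
P(A|B) = P(B|A) × P(A) / P(B)
       = 0.30537000 / 0.52009750
       = 0.5871


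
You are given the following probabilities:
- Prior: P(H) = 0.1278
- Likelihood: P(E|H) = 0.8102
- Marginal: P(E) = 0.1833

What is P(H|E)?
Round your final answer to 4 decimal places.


Using Bayes' theorem:

P(H|E) = P(E|H) × P(H) / P(E)
       = 0.8102 × 0.1278 / 0.1833
       = 0.10354356 / 0.1833
       = 0.5649

The evidence strengthens our belief in H.
Prior: 0.1278 → Posterior: 0.5649


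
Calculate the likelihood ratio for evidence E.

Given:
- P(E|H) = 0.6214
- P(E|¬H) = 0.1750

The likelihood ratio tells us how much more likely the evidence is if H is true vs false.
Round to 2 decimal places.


Likelihood Ratio (LR) = P(E|H) / P(E|¬H)

LR = 0.6214 / 0.1750
   = 3.55

The evidence is 3.55 times more likely if H is true than if H is false.
Since LR > 1, the evidence supports H over ¬H.
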